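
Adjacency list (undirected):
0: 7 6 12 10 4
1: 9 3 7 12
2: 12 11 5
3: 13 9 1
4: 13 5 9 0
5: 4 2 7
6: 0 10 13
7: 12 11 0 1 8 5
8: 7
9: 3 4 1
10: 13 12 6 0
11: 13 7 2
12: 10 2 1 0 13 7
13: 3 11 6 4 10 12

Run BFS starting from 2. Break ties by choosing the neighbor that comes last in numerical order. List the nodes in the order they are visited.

2 → 12 → 11 → 5 → 13 → 10 → 7 → 1 → 0 → 4 → 6 → 3 → 8 → 9

Visit 2; enqueue 12, 11, 5 → queue [12, 11, 5]
Visit 12; enqueue 13, 10, 7, 1, 0 → queue [11, 5, 13, 10, 7, 1, 0]
Visit 11 → queue [5, 13, 10, 7, 1, 0]
Visit 5; enqueue 4 → queue [13, 10, 7, 1, 0, 4]
Visit 13; enqueue 6, 3 → queue [10, 7, 1, 0, 4, 6, 3]
Visit 10 → queue [7, 1, 0, 4, 6, 3]
Visit 7; enqueue 8 → queue [1, 0, 4, 6, 3, 8]
Visit 1; enqueue 9 → queue [0, 4, 6, 3, 8, 9]
Visit 0 → queue [4, 6, 3, 8, 9]
Visit 4 → queue [6, 3, 8, 9]
Visit 6 → queue [3, 8, 9]
Visit 3 → queue [8, 9]
Visit 8 → queue [9]
Visit 9 → queue []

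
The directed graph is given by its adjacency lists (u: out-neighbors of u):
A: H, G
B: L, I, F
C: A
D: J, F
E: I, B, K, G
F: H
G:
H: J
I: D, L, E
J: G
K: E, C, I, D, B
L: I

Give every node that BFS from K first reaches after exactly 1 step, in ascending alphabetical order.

B, C, D, E, I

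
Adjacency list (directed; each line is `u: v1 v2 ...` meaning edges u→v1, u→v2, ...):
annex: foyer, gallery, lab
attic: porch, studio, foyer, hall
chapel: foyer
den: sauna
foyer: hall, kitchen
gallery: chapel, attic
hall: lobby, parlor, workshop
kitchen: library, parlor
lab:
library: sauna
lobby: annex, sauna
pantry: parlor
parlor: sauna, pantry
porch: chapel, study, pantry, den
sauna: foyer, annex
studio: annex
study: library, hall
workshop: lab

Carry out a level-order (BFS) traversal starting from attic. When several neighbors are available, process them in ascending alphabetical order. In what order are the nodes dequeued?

attic, foyer, hall, porch, studio, kitchen, lobby, parlor, workshop, chapel, den, pantry, study, annex, library, sauna, lab, gallery

Visit attic; enqueue foyer, hall, porch, studio → queue [foyer, hall, porch, studio]
Visit foyer; enqueue kitchen → queue [hall, porch, studio, kitchen]
Visit hall; enqueue lobby, parlor, workshop → queue [porch, studio, kitchen, lobby, parlor, workshop]
Visit porch; enqueue chapel, den, pantry, study → queue [studio, kitchen, lobby, parlor, workshop, chapel, den, pantry, study]
Visit studio; enqueue annex → queue [kitchen, lobby, parlor, workshop, chapel, den, pantry, study, annex]
Visit kitchen; enqueue library → queue [lobby, parlor, workshop, chapel, den, pantry, study, annex, library]
Visit lobby; enqueue sauna → queue [parlor, workshop, chapel, den, pantry, study, annex, library, sauna]
Visit parlor → queue [workshop, chapel, den, pantry, study, annex, library, sauna]
Visit workshop; enqueue lab → queue [chapel, den, pantry, study, annex, library, sauna, lab]
Visit chapel → queue [den, pantry, study, annex, library, sauna, lab]
Visit den → queue [pantry, study, annex, library, sauna, lab]
Visit pantry → queue [study, annex, library, sauna, lab]
Visit study → queue [annex, library, sauna, lab]
Visit annex; enqueue gallery → queue [library, sauna, lab, gallery]
Visit library → queue [sauna, lab, gallery]
Visit sauna → queue [lab, gallery]
Visit lab → queue [gallery]
Visit gallery → queue []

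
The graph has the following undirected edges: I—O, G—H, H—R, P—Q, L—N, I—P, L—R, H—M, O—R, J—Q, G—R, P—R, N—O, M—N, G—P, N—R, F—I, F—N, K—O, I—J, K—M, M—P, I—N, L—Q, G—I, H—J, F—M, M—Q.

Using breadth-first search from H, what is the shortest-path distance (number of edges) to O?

2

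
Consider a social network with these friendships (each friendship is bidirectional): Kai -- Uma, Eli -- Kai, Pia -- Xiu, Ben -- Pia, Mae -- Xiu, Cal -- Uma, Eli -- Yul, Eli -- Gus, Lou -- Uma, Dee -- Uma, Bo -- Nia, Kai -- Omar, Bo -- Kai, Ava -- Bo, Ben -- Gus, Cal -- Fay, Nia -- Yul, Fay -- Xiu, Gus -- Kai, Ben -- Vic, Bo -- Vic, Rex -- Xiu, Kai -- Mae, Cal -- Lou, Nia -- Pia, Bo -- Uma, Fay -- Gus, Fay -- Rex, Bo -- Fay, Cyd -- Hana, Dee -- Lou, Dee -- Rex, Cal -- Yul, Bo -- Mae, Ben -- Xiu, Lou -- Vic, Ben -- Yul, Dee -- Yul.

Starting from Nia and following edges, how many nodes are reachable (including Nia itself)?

BFS from Nia visits: Nia, Bo, Pia, Yul, Ava, Fay, Kai, Mae, Uma, Vic, Ben, Xiu, Cal, Dee, Eli, Gus, Rex, Omar, Lou
Reachable nodes: 19 of 21 total.

19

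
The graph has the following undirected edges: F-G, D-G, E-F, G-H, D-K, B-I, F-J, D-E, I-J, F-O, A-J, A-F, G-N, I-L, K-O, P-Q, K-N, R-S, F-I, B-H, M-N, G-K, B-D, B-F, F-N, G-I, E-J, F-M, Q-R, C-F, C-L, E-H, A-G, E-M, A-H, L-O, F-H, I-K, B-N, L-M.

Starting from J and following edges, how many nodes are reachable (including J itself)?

BFS from J visits: J, I, F, E, A, L, K, G, B, O, N, M, H, C, D
Reachable nodes: 15 of 19 total.

15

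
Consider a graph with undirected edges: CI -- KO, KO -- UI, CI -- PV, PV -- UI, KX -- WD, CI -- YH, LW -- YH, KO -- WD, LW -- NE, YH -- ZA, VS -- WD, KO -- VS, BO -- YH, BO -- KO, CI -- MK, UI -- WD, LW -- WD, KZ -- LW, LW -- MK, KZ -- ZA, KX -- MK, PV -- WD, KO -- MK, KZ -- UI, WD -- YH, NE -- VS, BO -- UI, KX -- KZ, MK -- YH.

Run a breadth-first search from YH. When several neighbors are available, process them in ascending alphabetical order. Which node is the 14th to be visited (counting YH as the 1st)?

VS

Visit YH; enqueue BO, CI, LW, MK, WD, ZA → queue [BO, CI, LW, MK, WD, ZA]
Visit BO; enqueue KO, UI → queue [CI, LW, MK, WD, ZA, KO, UI]
Visit CI; enqueue PV → queue [LW, MK, WD, ZA, KO, UI, PV]
Visit LW; enqueue KZ, NE → queue [MK, WD, ZA, KO, UI, PV, KZ, NE]
Visit MK; enqueue KX → queue [WD, ZA, KO, UI, PV, KZ, NE, KX]
Visit WD; enqueue VS → queue [ZA, KO, UI, PV, KZ, NE, KX, VS]
Visit ZA → queue [KO, UI, PV, KZ, NE, KX, VS]
Visit KO → queue [UI, PV, KZ, NE, KX, VS]
Visit UI → queue [PV, KZ, NE, KX, VS]
Visit PV → queue [KZ, NE, KX, VS]
Visit KZ → queue [NE, KX, VS]
Visit NE → queue [KX, VS]
Visit KX → queue [VS]
Visit VS → queue []

Visit order: YH, BO, CI, LW, MK, WD, ZA, KO, UI, PV, KZ, NE, KX, VS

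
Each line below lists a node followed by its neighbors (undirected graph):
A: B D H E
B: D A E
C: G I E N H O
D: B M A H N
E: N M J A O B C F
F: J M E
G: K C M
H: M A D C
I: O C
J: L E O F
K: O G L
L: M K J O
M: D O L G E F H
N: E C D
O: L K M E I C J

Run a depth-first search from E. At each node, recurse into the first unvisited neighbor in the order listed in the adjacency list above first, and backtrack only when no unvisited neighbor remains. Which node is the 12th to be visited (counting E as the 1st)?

Visit E
E → N
N → C
C → G
G → K
K → O
O → L
L → M
M → D
D → B
B → A
A → H
M → F
F → J
O → I

Visit order: E, N, C, G, K, O, L, M, D, B, A, H, F, J, I

H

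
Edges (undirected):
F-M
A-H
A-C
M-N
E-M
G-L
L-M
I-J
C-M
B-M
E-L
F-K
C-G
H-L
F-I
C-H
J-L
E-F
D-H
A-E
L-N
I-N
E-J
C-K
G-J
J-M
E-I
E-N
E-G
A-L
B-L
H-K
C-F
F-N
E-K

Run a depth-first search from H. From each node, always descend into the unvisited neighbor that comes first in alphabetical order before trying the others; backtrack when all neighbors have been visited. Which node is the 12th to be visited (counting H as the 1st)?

M

Visit H
H → A
A → C
C → F
F → E
E → G
G → J
J → I
I → N
N → L
L → B
B → M
E → K
H → D

Visit order: H, A, C, F, E, G, J, I, N, L, B, M, K, D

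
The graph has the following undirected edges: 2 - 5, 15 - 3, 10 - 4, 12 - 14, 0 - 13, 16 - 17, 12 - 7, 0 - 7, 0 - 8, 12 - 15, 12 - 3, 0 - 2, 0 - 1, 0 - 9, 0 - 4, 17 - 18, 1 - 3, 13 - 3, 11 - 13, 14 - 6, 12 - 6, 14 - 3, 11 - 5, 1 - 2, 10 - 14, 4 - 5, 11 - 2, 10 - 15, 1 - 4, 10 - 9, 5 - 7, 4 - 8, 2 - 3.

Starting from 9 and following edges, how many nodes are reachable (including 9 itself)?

16

BFS from 9 visits: 9, 0, 10, 1, 2, 4, 7, 8, 13, 14, 15, 3, 5, 11, 12, 6
Reachable nodes: 16 of 19 total.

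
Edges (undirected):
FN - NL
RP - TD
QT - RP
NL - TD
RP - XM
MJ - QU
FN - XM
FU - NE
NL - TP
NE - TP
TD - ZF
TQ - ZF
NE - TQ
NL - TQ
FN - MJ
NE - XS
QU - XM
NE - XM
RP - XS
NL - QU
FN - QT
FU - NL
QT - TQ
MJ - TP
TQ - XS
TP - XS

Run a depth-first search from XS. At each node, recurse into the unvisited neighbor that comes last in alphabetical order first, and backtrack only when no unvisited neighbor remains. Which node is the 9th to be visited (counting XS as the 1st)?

Visit XS
XS → TQ
TQ → ZF
ZF → TD
TD → RP
RP → XM
XM → QU
QU → NL
NL → TP
TP → NE
NE → FU
TP → MJ
MJ → FN
FN → QT

Visit order: XS, TQ, ZF, TD, RP, XM, QU, NL, TP, NE, FU, MJ, FN, QT

TP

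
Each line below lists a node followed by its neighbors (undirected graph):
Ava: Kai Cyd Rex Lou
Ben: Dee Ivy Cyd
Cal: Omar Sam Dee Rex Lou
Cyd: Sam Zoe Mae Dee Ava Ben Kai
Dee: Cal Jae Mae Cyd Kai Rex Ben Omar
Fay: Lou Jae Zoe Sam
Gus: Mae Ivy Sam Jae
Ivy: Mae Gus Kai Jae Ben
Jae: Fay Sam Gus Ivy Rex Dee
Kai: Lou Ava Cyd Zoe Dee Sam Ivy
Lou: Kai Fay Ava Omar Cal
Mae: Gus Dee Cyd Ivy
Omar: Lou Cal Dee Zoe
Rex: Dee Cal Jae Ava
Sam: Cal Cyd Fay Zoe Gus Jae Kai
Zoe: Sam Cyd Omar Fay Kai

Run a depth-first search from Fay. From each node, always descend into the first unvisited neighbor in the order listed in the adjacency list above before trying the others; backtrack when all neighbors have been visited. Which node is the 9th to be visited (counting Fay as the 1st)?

Dee

Visit Fay
Fay → Lou
Lou → Kai
Kai → Ava
Ava → Cyd
Cyd → Sam
Sam → Cal
Cal → Omar
Omar → Dee
Dee → Jae
Jae → Gus
Gus → Mae
Mae → Ivy
Ivy → Ben
Jae → Rex
Omar → Zoe

Visit order: Fay, Lou, Kai, Ava, Cyd, Sam, Cal, Omar, Dee, Jae, Gus, Mae, Ivy, Ben, Rex, Zoe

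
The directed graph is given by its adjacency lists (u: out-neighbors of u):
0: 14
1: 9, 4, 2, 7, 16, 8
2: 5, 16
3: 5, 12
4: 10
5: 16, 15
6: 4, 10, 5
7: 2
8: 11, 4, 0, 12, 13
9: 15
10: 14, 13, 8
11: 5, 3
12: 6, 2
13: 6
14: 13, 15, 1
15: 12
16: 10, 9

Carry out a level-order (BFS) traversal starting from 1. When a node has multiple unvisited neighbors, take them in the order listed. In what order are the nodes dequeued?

1 9 4 2 7 16 8 15 10 5 11 0 12 13 14 3 6

Visit 1; enqueue 9, 4, 2, 7, 16, 8 → queue [9, 4, 2, 7, 16, 8]
Visit 9; enqueue 15 → queue [4, 2, 7, 16, 8, 15]
Visit 4; enqueue 10 → queue [2, 7, 16, 8, 15, 10]
Visit 2; enqueue 5 → queue [7, 16, 8, 15, 10, 5]
Visit 7 → queue [16, 8, 15, 10, 5]
Visit 16 → queue [8, 15, 10, 5]
Visit 8; enqueue 11, 0, 12, 13 → queue [15, 10, 5, 11, 0, 12, 13]
Visit 15 → queue [10, 5, 11, 0, 12, 13]
Visit 10; enqueue 14 → queue [5, 11, 0, 12, 13, 14]
Visit 5 → queue [11, 0, 12, 13, 14]
Visit 11; enqueue 3 → queue [0, 12, 13, 14, 3]
Visit 0 → queue [12, 13, 14, 3]
Visit 12; enqueue 6 → queue [13, 14, 3, 6]
Visit 13 → queue [14, 3, 6]
Visit 14 → queue [3, 6]
Visit 3 → queue [6]
Visit 6 → queue []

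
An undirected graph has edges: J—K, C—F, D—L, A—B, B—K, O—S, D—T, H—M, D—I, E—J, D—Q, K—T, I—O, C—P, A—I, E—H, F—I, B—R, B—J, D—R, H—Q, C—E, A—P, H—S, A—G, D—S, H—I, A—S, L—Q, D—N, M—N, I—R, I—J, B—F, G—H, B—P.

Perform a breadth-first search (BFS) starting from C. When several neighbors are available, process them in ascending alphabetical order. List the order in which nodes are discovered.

Visit C; enqueue E, F, P → queue [E, F, P]
Visit E; enqueue H, J → queue [F, P, H, J]
Visit F; enqueue B, I → queue [P, H, J, B, I]
Visit P; enqueue A → queue [H, J, B, I, A]
Visit H; enqueue G, M, Q, S → queue [J, B, I, A, G, M, Q, S]
Visit J; enqueue K → queue [B, I, A, G, M, Q, S, K]
Visit B; enqueue R → queue [I, A, G, M, Q, S, K, R]
Visit I; enqueue D, O → queue [A, G, M, Q, S, K, R, D, O]
Visit A → queue [G, M, Q, S, K, R, D, O]
Visit G → queue [M, Q, S, K, R, D, O]
Visit M; enqueue N → queue [Q, S, K, R, D, O, N]
Visit Q; enqueue L → queue [S, K, R, D, O, N, L]
Visit S → queue [K, R, D, O, N, L]
Visit K; enqueue T → queue [R, D, O, N, L, T]
Visit R → queue [D, O, N, L, T]
Visit D → queue [O, N, L, T]
Visit O → queue [N, L, T]
Visit N → queue [L, T]
Visit L → queue [T]
Visit T → queue []

C → E → F → P → H → J → B → I → A → G → M → Q → S → K → R → D → O → N → L → T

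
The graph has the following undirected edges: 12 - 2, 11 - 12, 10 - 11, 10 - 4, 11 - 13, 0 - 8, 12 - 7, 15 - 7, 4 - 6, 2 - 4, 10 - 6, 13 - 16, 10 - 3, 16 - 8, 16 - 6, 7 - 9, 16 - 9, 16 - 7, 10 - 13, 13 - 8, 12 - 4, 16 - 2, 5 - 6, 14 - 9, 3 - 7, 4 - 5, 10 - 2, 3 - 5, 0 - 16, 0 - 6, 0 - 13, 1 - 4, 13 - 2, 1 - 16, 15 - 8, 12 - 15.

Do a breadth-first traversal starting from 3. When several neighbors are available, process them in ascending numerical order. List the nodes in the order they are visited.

3 5 7 10 4 6 9 12 15 16 2 11 13 1 0 14 8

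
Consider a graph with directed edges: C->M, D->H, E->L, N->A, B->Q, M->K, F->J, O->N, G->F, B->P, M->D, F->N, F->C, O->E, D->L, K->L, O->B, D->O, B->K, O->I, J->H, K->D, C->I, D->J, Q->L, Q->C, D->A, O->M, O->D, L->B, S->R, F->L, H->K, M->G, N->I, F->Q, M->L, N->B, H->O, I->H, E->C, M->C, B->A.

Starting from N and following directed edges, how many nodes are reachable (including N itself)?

17

BFS from N visits: N, A, B, I, K, P, Q, H, D, L, C, O, J, M, E, G, F
Reachable nodes: 17 of 19 total.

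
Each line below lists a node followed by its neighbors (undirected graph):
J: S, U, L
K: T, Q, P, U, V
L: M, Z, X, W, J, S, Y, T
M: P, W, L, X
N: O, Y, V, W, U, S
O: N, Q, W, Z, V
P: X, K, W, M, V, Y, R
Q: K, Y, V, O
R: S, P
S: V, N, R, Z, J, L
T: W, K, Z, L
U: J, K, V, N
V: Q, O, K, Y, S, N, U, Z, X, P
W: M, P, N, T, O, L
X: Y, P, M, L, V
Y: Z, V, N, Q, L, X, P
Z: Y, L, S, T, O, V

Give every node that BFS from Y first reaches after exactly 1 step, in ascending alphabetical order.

L, N, P, Q, V, X, Z

Level 0: Y
Level 1: L, N, P, Q, V, X, Z
Level 2: J, K, M, O, R, S, T, U, W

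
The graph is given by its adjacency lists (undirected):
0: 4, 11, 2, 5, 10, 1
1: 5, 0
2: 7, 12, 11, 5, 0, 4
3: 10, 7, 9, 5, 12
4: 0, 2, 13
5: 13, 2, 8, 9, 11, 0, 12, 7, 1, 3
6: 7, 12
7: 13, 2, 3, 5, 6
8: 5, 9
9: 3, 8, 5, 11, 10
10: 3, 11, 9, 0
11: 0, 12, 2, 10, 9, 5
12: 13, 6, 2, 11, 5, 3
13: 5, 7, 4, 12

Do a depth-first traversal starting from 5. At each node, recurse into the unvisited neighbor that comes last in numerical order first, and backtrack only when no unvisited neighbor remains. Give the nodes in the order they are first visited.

5 → 13 → 12 → 11 → 10 → 9 → 8 → 3 → 7 → 6 → 2 → 4 → 0 → 1

Visit 5
5 → 13
13 → 12
12 → 11
11 → 10
10 → 9
9 → 8
9 → 3
3 → 7
7 → 6
7 → 2
2 → 4
4 → 0
0 → 1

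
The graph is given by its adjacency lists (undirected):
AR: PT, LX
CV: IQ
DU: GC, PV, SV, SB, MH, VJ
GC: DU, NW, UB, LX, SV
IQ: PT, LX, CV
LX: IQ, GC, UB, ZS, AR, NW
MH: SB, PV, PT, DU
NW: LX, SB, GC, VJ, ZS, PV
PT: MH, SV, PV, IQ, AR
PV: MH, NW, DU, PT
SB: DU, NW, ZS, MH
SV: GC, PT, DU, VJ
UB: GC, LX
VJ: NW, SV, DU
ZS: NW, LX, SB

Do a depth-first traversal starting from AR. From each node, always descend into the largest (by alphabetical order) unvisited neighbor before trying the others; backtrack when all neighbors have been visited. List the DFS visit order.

Visit AR
AR → PT
PT → SV
SV → VJ
VJ → NW
NW → ZS
ZS → SB
SB → MH
MH → PV
PV → DU
DU → GC
GC → UB
UB → LX
LX → IQ
IQ → CV

AR PT SV VJ NW ZS SB MH PV DU GC UB LX IQ CV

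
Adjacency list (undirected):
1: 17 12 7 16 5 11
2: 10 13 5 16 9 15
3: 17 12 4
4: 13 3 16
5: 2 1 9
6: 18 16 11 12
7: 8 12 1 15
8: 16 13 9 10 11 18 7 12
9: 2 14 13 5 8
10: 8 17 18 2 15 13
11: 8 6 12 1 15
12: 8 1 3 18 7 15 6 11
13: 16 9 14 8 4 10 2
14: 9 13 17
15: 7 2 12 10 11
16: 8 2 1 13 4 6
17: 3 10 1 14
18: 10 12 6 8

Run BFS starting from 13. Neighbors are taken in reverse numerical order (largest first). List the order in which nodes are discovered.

Visit 13; enqueue 16, 14, 10, 9, 8, 4, 2 → queue [16, 14, 10, 9, 8, 4, 2]
Visit 16; enqueue 6, 1 → queue [14, 10, 9, 8, 4, 2, 6, 1]
Visit 14; enqueue 17 → queue [10, 9, 8, 4, 2, 6, 1, 17]
Visit 10; enqueue 18, 15 → queue [9, 8, 4, 2, 6, 1, 17, 18, 15]
Visit 9; enqueue 5 → queue [8, 4, 2, 6, 1, 17, 18, 15, 5]
Visit 8; enqueue 12, 11, 7 → queue [4, 2, 6, 1, 17, 18, 15, 5, 12, 11, 7]
Visit 4; enqueue 3 → queue [2, 6, 1, 17, 18, 15, 5, 12, 11, 7, 3]
Visit 2 → queue [6, 1, 17, 18, 15, 5, 12, 11, 7, 3]
Visit 6 → queue [1, 17, 18, 15, 5, 12, 11, 7, 3]
Visit 1 → queue [17, 18, 15, 5, 12, 11, 7, 3]
Visit 17 → queue [18, 15, 5, 12, 11, 7, 3]
Visit 18 → queue [15, 5, 12, 11, 7, 3]
Visit 15 → queue [5, 12, 11, 7, 3]
Visit 5 → queue [12, 11, 7, 3]
Visit 12 → queue [11, 7, 3]
Visit 11 → queue [7, 3]
Visit 7 → queue [3]
Visit 3 → queue []

13 → 16 → 14 → 10 → 9 → 8 → 4 → 2 → 6 → 1 → 17 → 18 → 15 → 5 → 12 → 11 → 7 → 3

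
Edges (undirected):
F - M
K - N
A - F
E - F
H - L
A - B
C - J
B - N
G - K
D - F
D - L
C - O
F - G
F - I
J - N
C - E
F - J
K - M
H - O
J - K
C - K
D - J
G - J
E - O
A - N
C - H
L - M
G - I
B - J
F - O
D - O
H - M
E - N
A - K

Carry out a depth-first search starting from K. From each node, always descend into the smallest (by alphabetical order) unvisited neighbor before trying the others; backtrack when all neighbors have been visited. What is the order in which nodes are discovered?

K -> A -> B -> J -> C -> E -> F -> D -> L -> H -> M -> O -> G -> I -> N

Visit K
K → A
A → B
B → J
J → C
C → E
E → F
F → D
D → L
L → H
H → M
H → O
F → G
G → I
E → N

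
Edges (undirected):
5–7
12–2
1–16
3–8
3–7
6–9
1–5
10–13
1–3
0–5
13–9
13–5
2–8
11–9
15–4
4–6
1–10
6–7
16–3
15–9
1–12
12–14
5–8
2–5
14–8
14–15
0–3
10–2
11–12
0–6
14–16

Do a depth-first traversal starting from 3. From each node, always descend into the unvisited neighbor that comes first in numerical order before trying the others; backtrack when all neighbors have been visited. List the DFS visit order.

3 → 0 → 5 → 1 → 10 → 2 → 8 → 14 → 12 → 11 → 9 → 6 → 4 → 15 → 7 → 13 → 16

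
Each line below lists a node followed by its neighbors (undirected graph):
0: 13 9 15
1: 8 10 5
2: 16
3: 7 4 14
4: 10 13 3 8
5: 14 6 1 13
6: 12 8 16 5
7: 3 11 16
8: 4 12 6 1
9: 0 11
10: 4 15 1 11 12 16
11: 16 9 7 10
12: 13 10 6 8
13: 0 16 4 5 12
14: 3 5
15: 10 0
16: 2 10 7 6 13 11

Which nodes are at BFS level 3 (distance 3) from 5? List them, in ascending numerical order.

2, 7, 9, 11, 15

Level 0: 5
Level 1: 1, 6, 13, 14
Level 2: 0, 3, 4, 8, 10, 12, 16
Level 3: 2, 7, 9, 11, 15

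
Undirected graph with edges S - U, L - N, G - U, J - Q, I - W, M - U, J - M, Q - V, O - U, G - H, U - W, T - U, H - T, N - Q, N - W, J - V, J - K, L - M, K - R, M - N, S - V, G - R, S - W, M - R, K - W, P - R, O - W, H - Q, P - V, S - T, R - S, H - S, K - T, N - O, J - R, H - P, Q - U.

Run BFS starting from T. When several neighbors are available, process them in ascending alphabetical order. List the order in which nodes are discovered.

Visit T; enqueue H, K, S, U → queue [H, K, S, U]
Visit H; enqueue G, P, Q → queue [K, S, U, G, P, Q]
Visit K; enqueue J, R, W → queue [S, U, G, P, Q, J, R, W]
Visit S; enqueue V → queue [U, G, P, Q, J, R, W, V]
Visit U; enqueue M, O → queue [G, P, Q, J, R, W, V, M, O]
Visit G → queue [P, Q, J, R, W, V, M, O]
Visit P → queue [Q, J, R, W, V, M, O]
Visit Q; enqueue N → queue [J, R, W, V, M, O, N]
Visit J → queue [R, W, V, M, O, N]
Visit R → queue [W, V, M, O, N]
Visit W; enqueue I → queue [V, M, O, N, I]
Visit V → queue [M, O, N, I]
Visit M; enqueue L → queue [O, N, I, L]
Visit O → queue [N, I, L]
Visit N → queue [I, L]
Visit I → queue [L]
Visit L → queue []

T, H, K, S, U, G, P, Q, J, R, W, V, M, O, N, I, L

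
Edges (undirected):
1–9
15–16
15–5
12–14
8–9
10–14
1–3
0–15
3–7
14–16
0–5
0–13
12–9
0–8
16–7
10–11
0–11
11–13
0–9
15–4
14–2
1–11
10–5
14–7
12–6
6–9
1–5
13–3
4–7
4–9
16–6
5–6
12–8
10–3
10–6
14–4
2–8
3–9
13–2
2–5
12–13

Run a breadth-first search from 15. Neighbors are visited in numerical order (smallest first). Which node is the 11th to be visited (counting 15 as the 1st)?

Visit 15; enqueue 0, 4, 5, 16 → queue [0, 4, 5, 16]
Visit 0; enqueue 8, 9, 11, 13 → queue [4, 5, 16, 8, 9, 11, 13]
Visit 4; enqueue 7, 14 → queue [5, 16, 8, 9, 11, 13, 7, 14]
Visit 5; enqueue 1, 2, 6, 10 → queue [16, 8, 9, 11, 13, 7, 14, 1, 2, 6, 10]
Visit 16 → queue [8, 9, 11, 13, 7, 14, 1, 2, 6, 10]
Visit 8; enqueue 12 → queue [9, 11, 13, 7, 14, 1, 2, 6, 10, 12]
Visit 9; enqueue 3 → queue [11, 13, 7, 14, 1, 2, 6, 10, 12, 3]
Visit 11 → queue [13, 7, 14, 1, 2, 6, 10, 12, 3]
Visit 13 → queue [7, 14, 1, 2, 6, 10, 12, 3]
Visit 7 → queue [14, 1, 2, 6, 10, 12, 3]
Visit 14 → queue [1, 2, 6, 10, 12, 3]
Visit 1 → queue [2, 6, 10, 12, 3]
Visit 2 → queue [6, 10, 12, 3]
Visit 6 → queue [10, 12, 3]
Visit 10 → queue [12, 3]
Visit 12 → queue [3]
Visit 3 → queue []

Visit order: 15, 0, 4, 5, 16, 8, 9, 11, 13, 7, 14, 1, 2, 6, 10, 12, 3

14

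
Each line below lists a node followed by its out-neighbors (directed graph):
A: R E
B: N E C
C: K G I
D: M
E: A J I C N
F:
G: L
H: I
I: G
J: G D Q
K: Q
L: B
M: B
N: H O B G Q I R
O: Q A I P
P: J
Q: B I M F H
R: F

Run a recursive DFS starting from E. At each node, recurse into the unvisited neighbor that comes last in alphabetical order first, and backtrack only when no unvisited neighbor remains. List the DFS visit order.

E N R F Q M B C K I G L H O P J D A

Visit E
E → N
N → R
R → F
N → Q
Q → M
M → B
B → C
C → K
C → I
I → G
G → L
Q → H
N → O
O → P
P → J
J → D
O → A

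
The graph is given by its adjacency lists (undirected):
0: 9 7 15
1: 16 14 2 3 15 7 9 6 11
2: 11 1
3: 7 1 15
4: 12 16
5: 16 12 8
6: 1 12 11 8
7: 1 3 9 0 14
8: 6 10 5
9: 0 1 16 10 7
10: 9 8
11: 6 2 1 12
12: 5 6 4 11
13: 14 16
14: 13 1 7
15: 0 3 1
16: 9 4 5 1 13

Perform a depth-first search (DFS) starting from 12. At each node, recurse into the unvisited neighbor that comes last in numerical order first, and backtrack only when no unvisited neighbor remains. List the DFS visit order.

12 → 11 → 6 → 8 → 10 → 9 → 16 → 13 → 14 → 7 → 3 → 15 → 1 → 2 → 0 → 5 → 4

Visit 12
12 → 11
11 → 6
6 → 8
8 → 10
10 → 9
9 → 16
16 → 13
13 → 14
14 → 7
7 → 3
3 → 15
15 → 1
1 → 2
15 → 0
16 → 5
16 → 4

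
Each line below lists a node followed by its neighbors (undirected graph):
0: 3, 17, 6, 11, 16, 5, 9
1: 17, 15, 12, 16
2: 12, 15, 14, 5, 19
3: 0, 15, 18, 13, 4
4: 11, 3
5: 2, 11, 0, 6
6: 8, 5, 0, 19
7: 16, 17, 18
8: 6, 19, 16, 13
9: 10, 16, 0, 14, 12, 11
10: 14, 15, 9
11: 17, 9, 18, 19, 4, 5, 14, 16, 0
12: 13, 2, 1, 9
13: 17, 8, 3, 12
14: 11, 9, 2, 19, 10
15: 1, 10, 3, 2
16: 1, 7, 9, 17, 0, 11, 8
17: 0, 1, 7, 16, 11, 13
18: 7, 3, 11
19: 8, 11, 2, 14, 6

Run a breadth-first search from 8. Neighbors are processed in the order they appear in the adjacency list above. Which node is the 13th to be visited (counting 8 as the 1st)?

9

Visit 8; enqueue 6, 19, 16, 13 → queue [6, 19, 16, 13]
Visit 6; enqueue 5, 0 → queue [19, 16, 13, 5, 0]
Visit 19; enqueue 11, 2, 14 → queue [16, 13, 5, 0, 11, 2, 14]
Visit 16; enqueue 1, 7, 9, 17 → queue [13, 5, 0, 11, 2, 14, 1, 7, 9, 17]
Visit 13; enqueue 3, 12 → queue [5, 0, 11, 2, 14, 1, 7, 9, 17, 3, 12]
Visit 5 → queue [0, 11, 2, 14, 1, 7, 9, 17, 3, 12]
Visit 0 → queue [11, 2, 14, 1, 7, 9, 17, 3, 12]
Visit 11; enqueue 18, 4 → queue [2, 14, 1, 7, 9, 17, 3, 12, 18, 4]
Visit 2; enqueue 15 → queue [14, 1, 7, 9, 17, 3, 12, 18, 4, 15]
Visit 14; enqueue 10 → queue [1, 7, 9, 17, 3, 12, 18, 4, 15, 10]
Visit 1 → queue [7, 9, 17, 3, 12, 18, 4, 15, 10]
Visit 7 → queue [9, 17, 3, 12, 18, 4, 15, 10]
Visit 9 → queue [17, 3, 12, 18, 4, 15, 10]
Visit 17 → queue [3, 12, 18, 4, 15, 10]
Visit 3 → queue [12, 18, 4, 15, 10]
Visit 12 → queue [18, 4, 15, 10]
Visit 18 → queue [4, 15, 10]
Visit 4 → queue [15, 10]
Visit 15 → queue [10]
Visit 10 → queue []

Visit order: 8, 6, 19, 16, 13, 5, 0, 11, 2, 14, 1, 7, 9, 17, 3, 12, 18, 4, 15, 10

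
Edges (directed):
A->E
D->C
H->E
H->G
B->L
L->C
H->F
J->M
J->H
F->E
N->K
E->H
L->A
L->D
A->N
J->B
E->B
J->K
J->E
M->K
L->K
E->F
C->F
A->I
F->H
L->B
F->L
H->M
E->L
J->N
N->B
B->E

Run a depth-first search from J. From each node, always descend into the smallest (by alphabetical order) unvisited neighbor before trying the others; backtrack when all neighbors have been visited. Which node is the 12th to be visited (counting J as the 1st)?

Visit J
J → B
B → E
E → F
F → H
H → G
H → M
M → K
F → L
L → A
A → I
A → N
L → C
L → D

Visit order: J, B, E, F, H, G, M, K, L, A, I, N, C, D

N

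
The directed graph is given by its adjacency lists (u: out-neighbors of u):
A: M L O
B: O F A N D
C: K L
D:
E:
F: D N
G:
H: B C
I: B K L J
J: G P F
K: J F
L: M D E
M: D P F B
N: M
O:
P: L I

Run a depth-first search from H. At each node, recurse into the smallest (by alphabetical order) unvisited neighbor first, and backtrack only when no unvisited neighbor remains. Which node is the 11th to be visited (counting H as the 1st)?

I

Visit H
H → B
B → A
A → L
L → D
L → E
L → M
M → F
F → N
M → P
P → I
I → J
J → G
I → K
A → O
H → C

Visit order: H, B, A, L, D, E, M, F, N, P, I, J, G, K, O, C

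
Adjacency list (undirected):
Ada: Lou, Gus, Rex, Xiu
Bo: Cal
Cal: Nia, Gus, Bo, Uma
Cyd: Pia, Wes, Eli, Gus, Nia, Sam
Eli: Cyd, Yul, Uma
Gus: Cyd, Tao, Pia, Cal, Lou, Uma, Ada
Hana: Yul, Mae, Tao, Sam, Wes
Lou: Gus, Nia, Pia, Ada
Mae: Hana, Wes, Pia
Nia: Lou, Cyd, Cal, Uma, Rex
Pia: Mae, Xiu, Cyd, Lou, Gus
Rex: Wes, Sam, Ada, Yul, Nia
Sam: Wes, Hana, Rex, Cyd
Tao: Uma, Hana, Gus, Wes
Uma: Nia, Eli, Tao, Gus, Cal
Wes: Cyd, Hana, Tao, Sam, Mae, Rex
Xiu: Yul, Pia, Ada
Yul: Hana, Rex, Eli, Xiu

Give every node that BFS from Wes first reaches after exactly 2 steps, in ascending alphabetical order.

Ada, Eli, Gus, Nia, Pia, Uma, Yul

Level 0: Wes
Level 1: Cyd, Hana, Mae, Rex, Sam, Tao
Level 2: Ada, Eli, Gus, Nia, Pia, Uma, Yul
Level 3: Cal, Lou, Xiu
Level 4: Bo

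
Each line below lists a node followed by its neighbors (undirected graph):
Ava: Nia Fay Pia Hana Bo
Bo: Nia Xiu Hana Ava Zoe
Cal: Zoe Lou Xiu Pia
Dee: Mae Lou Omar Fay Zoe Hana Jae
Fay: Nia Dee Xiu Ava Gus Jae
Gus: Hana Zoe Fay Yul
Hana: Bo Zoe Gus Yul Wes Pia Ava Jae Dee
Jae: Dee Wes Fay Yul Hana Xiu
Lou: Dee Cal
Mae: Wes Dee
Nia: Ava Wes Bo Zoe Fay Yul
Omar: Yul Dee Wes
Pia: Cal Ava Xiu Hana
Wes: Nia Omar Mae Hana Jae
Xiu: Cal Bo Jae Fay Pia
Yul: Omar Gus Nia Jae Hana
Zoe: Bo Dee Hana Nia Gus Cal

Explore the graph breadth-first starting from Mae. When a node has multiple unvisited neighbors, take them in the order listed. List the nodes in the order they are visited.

Visit Mae; enqueue Wes, Dee → queue [Wes, Dee]
Visit Wes; enqueue Nia, Omar, Hana, Jae → queue [Dee, Nia, Omar, Hana, Jae]
Visit Dee; enqueue Lou, Fay, Zoe → queue [Nia, Omar, Hana, Jae, Lou, Fay, Zoe]
Visit Nia; enqueue Ava, Bo, Yul → queue [Omar, Hana, Jae, Lou, Fay, Zoe, Ava, Bo, Yul]
Visit Omar → queue [Hana, Jae, Lou, Fay, Zoe, Ava, Bo, Yul]
Visit Hana; enqueue Gus, Pia → queue [Jae, Lou, Fay, Zoe, Ava, Bo, Yul, Gus, Pia]
Visit Jae; enqueue Xiu → queue [Lou, Fay, Zoe, Ava, Bo, Yul, Gus, Pia, Xiu]
Visit Lou; enqueue Cal → queue [Fay, Zoe, Ava, Bo, Yul, Gus, Pia, Xiu, Cal]
Visit Fay → queue [Zoe, Ava, Bo, Yul, Gus, Pia, Xiu, Cal]
Visit Zoe → queue [Ava, Bo, Yul, Gus, Pia, Xiu, Cal]
Visit Ava → queue [Bo, Yul, Gus, Pia, Xiu, Cal]
Visit Bo → queue [Yul, Gus, Pia, Xiu, Cal]
Visit Yul → queue [Gus, Pia, Xiu, Cal]
Visit Gus → queue [Pia, Xiu, Cal]
Visit Pia → queue [Xiu, Cal]
Visit Xiu → queue [Cal]
Visit Cal → queue []

Mae, Wes, Dee, Nia, Omar, Hana, Jae, Lou, Fay, Zoe, Ava, Bo, Yul, Gus, Pia, Xiu, Cal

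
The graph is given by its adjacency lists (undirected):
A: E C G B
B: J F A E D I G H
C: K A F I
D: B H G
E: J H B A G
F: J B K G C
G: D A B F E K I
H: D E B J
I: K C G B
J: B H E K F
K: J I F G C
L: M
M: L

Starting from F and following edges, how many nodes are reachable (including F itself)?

BFS from F visits: F, J, B, K, G, C, H, E, A, D, I
Reachable nodes: 11 of 13 total.

11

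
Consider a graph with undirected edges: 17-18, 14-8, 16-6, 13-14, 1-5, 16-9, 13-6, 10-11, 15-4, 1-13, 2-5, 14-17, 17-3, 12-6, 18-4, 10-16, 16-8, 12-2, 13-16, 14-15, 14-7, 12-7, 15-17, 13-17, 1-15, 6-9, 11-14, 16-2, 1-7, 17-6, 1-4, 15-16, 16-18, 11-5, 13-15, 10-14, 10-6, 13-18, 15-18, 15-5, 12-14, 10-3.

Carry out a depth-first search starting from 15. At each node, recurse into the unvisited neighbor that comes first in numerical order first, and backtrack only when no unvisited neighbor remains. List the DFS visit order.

Visit 15
15 → 1
1 → 4
4 → 18
18 → 13
13 → 6
6 → 9
9 → 16
16 → 2
2 → 5
5 → 11
11 → 10
10 → 3
3 → 17
17 → 14
14 → 7
7 → 12
14 → 8

15 1 4 18 13 6 9 16 2 5 11 10 3 17 14 7 12 8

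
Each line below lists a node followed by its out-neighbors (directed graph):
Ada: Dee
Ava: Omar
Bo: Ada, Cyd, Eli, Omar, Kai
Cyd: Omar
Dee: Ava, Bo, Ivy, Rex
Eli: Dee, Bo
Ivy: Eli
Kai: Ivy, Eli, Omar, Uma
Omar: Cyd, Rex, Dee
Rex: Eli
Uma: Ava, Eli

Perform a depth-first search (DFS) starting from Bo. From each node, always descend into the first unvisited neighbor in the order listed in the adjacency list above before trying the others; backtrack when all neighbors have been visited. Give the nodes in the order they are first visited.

Visit Bo
Bo → Ada
Ada → Dee
Dee → Ava
Ava → Omar
Omar → Cyd
Omar → Rex
Rex → Eli
Dee → Ivy
Bo → Kai
Kai → Uma

Bo → Ada → Dee → Ava → Omar → Cyd → Rex → Eli → Ivy → Kai → Uma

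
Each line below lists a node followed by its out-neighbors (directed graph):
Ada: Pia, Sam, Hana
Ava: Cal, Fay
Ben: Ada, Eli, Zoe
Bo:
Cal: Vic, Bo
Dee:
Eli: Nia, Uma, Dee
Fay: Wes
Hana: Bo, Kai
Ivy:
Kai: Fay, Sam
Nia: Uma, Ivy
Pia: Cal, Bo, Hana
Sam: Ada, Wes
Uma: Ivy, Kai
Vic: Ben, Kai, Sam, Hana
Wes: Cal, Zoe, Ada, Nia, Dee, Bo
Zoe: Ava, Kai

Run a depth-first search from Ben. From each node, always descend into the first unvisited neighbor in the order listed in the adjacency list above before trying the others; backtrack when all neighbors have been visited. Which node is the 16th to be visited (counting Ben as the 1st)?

Visit Ben
Ben → Ada
Ada → Pia
Pia → Cal
Cal → Vic
Vic → Kai
Kai → Fay
Fay → Wes
Wes → Zoe
Zoe → Ava
Wes → Nia
Nia → Uma
Uma → Ivy
Wes → Dee
Wes → Bo
Kai → Sam
Vic → Hana
Ben → Eli

Visit order: Ben, Ada, Pia, Cal, Vic, Kai, Fay, Wes, Zoe, Ava, Nia, Uma, Ivy, Dee, Bo, Sam, Hana, Eli

Sam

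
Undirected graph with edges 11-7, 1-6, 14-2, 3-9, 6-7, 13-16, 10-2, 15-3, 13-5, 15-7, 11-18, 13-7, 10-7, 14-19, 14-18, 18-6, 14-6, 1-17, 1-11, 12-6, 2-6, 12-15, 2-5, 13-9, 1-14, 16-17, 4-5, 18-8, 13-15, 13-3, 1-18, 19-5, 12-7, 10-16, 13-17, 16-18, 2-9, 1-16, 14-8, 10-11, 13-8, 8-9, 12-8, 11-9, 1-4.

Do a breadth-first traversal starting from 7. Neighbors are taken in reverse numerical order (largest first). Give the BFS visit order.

7 → 15 → 13 → 12 → 11 → 10 → 6 → 3 → 17 → 16 → 9 → 8 → 5 → 18 → 1 → 2 → 14 → 19 → 4

Visit 7; enqueue 15, 13, 12, 11, 10, 6 → queue [15, 13, 12, 11, 10, 6]
Visit 15; enqueue 3 → queue [13, 12, 11, 10, 6, 3]
Visit 13; enqueue 17, 16, 9, 8, 5 → queue [12, 11, 10, 6, 3, 17, 16, 9, 8, 5]
Visit 12 → queue [11, 10, 6, 3, 17, 16, 9, 8, 5]
Visit 11; enqueue 18, 1 → queue [10, 6, 3, 17, 16, 9, 8, 5, 18, 1]
Visit 10; enqueue 2 → queue [6, 3, 17, 16, 9, 8, 5, 18, 1, 2]
Visit 6; enqueue 14 → queue [3, 17, 16, 9, 8, 5, 18, 1, 2, 14]
Visit 3 → queue [17, 16, 9, 8, 5, 18, 1, 2, 14]
Visit 17 → queue [16, 9, 8, 5, 18, 1, 2, 14]
Visit 16 → queue [9, 8, 5, 18, 1, 2, 14]
Visit 9 → queue [8, 5, 18, 1, 2, 14]
Visit 8 → queue [5, 18, 1, 2, 14]
Visit 5; enqueue 19, 4 → queue [18, 1, 2, 14, 19, 4]
Visit 18 → queue [1, 2, 14, 19, 4]
Visit 1 → queue [2, 14, 19, 4]
Visit 2 → queue [14, 19, 4]
Visit 14 → queue [19, 4]
Visit 19 → queue [4]
Visit 4 → queue []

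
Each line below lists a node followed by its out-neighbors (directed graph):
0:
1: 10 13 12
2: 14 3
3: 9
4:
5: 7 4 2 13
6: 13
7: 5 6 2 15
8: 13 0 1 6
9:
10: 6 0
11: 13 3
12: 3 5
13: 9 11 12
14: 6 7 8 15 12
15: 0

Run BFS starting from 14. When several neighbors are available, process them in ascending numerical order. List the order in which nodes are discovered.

14, 6, 7, 8, 12, 15, 13, 2, 5, 0, 1, 3, 9, 11, 4, 10

Visit 14; enqueue 6, 7, 8, 12, 15 → queue [6, 7, 8, 12, 15]
Visit 6; enqueue 13 → queue [7, 8, 12, 15, 13]
Visit 7; enqueue 2, 5 → queue [8, 12, 15, 13, 2, 5]
Visit 8; enqueue 0, 1 → queue [12, 15, 13, 2, 5, 0, 1]
Visit 12; enqueue 3 → queue [15, 13, 2, 5, 0, 1, 3]
Visit 15 → queue [13, 2, 5, 0, 1, 3]
Visit 13; enqueue 9, 11 → queue [2, 5, 0, 1, 3, 9, 11]
Visit 2 → queue [5, 0, 1, 3, 9, 11]
Visit 5; enqueue 4 → queue [0, 1, 3, 9, 11, 4]
Visit 0 → queue [1, 3, 9, 11, 4]
Visit 1; enqueue 10 → queue [3, 9, 11, 4, 10]
Visit 3 → queue [9, 11, 4, 10]
Visit 9 → queue [11, 4, 10]
Visit 11 → queue [4, 10]
Visit 4 → queue [10]
Visit 10 → queue []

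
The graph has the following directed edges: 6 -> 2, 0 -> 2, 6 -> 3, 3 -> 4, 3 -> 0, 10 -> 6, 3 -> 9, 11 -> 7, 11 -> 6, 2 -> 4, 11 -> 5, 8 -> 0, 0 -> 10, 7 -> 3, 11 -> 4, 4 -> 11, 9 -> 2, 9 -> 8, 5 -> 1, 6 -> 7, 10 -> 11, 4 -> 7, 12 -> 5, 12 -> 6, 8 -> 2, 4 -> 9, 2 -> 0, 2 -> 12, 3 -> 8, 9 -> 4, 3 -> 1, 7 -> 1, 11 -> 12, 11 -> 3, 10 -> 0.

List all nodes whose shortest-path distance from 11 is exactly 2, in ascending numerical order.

0, 1, 2, 8, 9

Level 0: 11
Level 1: 3, 4, 5, 6, 7, 12
Level 2: 0, 1, 2, 8, 9
Level 3: 10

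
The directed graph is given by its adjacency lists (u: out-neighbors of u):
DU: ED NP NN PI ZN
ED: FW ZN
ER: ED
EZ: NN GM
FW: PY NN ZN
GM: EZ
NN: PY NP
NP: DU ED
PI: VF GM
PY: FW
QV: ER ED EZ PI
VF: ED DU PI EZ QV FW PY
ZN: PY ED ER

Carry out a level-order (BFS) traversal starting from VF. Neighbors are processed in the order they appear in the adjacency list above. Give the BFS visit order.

VF, ED, DU, PI, EZ, QV, FW, PY, ZN, NP, NN, GM, ER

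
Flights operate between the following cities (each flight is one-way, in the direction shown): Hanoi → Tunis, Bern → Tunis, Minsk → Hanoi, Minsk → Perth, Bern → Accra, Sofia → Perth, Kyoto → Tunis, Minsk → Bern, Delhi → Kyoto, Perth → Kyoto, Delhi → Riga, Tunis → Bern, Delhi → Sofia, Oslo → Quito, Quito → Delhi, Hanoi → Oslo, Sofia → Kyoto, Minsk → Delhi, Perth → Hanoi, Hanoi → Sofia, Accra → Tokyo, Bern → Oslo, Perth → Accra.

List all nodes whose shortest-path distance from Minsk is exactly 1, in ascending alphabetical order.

Level 0: Minsk
Level 1: Bern, Delhi, Hanoi, Perth
Level 2: Accra, Kyoto, Oslo, Riga, Sofia, Tunis
Level 3: Quito, Tokyo

Bern, Delhi, Hanoi, Perth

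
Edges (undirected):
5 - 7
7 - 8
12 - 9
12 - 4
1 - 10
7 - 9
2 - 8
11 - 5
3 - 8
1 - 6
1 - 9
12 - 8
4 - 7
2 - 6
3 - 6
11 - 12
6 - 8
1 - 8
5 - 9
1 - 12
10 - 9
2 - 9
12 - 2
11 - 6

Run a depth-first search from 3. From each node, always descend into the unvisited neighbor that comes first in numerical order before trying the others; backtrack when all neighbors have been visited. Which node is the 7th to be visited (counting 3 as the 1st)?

Visit 3
3 → 6
6 → 1
1 → 8
8 → 2
2 → 9
9 → 5
5 → 7
7 → 4
4 → 12
12 → 11
9 → 10

Visit order: 3, 6, 1, 8, 2, 9, 5, 7, 4, 12, 11, 10

5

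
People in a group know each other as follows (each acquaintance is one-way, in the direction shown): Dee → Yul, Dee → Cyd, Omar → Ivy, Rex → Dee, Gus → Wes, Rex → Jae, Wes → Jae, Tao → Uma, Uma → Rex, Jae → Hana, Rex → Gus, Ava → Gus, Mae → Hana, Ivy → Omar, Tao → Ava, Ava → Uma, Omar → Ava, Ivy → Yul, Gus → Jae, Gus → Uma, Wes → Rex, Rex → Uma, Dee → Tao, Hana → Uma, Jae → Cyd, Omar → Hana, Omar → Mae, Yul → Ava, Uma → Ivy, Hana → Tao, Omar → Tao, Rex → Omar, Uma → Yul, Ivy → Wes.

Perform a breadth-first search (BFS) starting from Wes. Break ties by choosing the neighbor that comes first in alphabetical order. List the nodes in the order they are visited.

Wes, Jae, Rex, Cyd, Hana, Dee, Gus, Omar, Uma, Tao, Yul, Ava, Ivy, Mae

Visit Wes; enqueue Jae, Rex → queue [Jae, Rex]
Visit Jae; enqueue Cyd, Hana → queue [Rex, Cyd, Hana]
Visit Rex; enqueue Dee, Gus, Omar, Uma → queue [Cyd, Hana, Dee, Gus, Omar, Uma]
Visit Cyd → queue [Hana, Dee, Gus, Omar, Uma]
Visit Hana; enqueue Tao → queue [Dee, Gus, Omar, Uma, Tao]
Visit Dee; enqueue Yul → queue [Gus, Omar, Uma, Tao, Yul]
Visit Gus → queue [Omar, Uma, Tao, Yul]
Visit Omar; enqueue Ava, Ivy, Mae → queue [Uma, Tao, Yul, Ava, Ivy, Mae]
Visit Uma → queue [Tao, Yul, Ava, Ivy, Mae]
Visit Tao → queue [Yul, Ava, Ivy, Mae]
Visit Yul → queue [Ava, Ivy, Mae]
Visit Ava → queue [Ivy, Mae]
Visit Ivy → queue [Mae]
Visit Mae → queue []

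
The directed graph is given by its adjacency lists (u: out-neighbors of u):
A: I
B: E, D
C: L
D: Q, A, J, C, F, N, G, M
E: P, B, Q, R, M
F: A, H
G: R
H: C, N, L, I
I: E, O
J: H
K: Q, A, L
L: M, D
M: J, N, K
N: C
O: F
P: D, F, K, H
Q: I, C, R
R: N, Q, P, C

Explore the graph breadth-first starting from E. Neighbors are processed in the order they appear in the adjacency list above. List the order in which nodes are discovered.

Visit E; enqueue P, B, Q, R, M → queue [P, B, Q, R, M]
Visit P; enqueue D, F, K, H → queue [B, Q, R, M, D, F, K, H]
Visit B → queue [Q, R, M, D, F, K, H]
Visit Q; enqueue I, C → queue [R, M, D, F, K, H, I, C]
Visit R; enqueue N → queue [M, D, F, K, H, I, C, N]
Visit M; enqueue J → queue [D, F, K, H, I, C, N, J]
Visit D; enqueue A, G → queue [F, K, H, I, C, N, J, A, G]
Visit F → queue [K, H, I, C, N, J, A, G]
Visit K; enqueue L → queue [H, I, C, N, J, A, G, L]
Visit H → queue [I, C, N, J, A, G, L]
Visit I; enqueue O → queue [C, N, J, A, G, L, O]
Visit C → queue [N, J, A, G, L, O]
Visit N → queue [J, A, G, L, O]
Visit J → queue [A, G, L, O]
Visit A → queue [G, L, O]
Visit G → queue [L, O]
Visit L → queue [O]
Visit O → queue []

E, P, B, Q, R, M, D, F, K, H, I, C, N, J, A, G, L, O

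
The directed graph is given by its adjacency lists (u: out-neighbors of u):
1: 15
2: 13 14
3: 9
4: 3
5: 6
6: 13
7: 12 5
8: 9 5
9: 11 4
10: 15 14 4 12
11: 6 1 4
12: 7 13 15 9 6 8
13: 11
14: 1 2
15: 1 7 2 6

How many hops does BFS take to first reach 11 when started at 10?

Level 0: 10
Level 1: 4, 12, 14, 15
Level 2: 1, 2, 3, 6, 7, 8, 9, 13
Level 3: 5, 11
11 first appears at level 3.

3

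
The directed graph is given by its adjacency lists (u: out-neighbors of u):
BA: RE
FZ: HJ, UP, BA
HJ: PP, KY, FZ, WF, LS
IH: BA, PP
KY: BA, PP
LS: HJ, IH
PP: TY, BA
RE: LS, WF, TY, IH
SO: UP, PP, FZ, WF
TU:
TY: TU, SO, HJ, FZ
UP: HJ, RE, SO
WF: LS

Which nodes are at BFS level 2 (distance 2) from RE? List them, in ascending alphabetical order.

BA, FZ, HJ, PP, SO, TU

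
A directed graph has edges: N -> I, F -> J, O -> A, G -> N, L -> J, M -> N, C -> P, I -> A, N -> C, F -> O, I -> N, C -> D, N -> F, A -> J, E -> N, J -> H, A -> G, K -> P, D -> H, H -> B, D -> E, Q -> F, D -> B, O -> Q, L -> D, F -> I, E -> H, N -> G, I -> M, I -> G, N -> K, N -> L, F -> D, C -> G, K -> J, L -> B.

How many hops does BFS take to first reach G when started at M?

Level 0: M
Level 1: N
Level 2: C, F, G, I, K, L
Level 3: A, B, D, J, O, P
Level 4: E, H, Q
G first appears at level 2.

2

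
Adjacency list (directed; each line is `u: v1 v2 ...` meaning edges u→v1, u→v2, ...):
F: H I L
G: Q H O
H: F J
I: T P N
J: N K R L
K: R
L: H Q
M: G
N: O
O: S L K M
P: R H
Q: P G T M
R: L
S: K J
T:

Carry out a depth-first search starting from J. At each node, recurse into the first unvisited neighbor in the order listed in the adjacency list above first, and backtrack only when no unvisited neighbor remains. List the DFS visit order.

J -> N -> O -> S -> K -> R -> L -> H -> F -> I -> T -> P -> Q -> G -> M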